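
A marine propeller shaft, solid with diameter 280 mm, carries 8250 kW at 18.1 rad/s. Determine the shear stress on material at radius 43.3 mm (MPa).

ω = 18.1 rad/s, so T = P/ω = 8250×10³ / 18.10 = 455800 N·m.
J = πd⁴/32 = π(0.280)⁴/32 = 6.034×10^-4 m⁴.
Shear stress varies linearly with radius: τ = T·r/J = 455800 × 0.0433 / 6.034×10^-4 = 3.271×10^7 Pa.

32.7 MPa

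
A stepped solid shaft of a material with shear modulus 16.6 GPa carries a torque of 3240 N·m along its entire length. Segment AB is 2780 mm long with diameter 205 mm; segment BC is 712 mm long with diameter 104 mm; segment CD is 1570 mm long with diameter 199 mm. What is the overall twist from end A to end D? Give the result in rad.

0.0172 rad

J_AB = π(0.205)⁴/32 = 1.73×10^-4 m⁴; J_BC = π(0.104)⁴/32 = 1.15×10^-5 m⁴; J_CD = π(0.199)⁴/32 = 1.54×10^-4 m⁴.
θ = (T/G)·Σ L_i/J_i = (3240/16.6×10⁹)·(2.78/1.73×10^-4 + 0.712/1.15×10^-5 + 1.57/1.54×10^-4) = 0.01722 rad.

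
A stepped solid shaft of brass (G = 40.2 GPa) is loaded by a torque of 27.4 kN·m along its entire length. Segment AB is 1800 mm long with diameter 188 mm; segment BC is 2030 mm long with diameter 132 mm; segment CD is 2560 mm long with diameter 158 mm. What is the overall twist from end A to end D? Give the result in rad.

0.0849 rad

J_AB = π(0.188)⁴/32 = 1.23×10^-4 m⁴; J_BC = π(0.132)⁴/32 = 2.98×10^-5 m⁴; J_CD = π(0.158)⁴/32 = 6.12×10^-5 m⁴.
θ = (T/G)·Σ L_i/J_i = (27400/40.2×10⁹)·(1.80/1.23×10^-4 + 2.03/2.98×10^-5 + 2.56/6.12×10^-5) = 0.08495 rad.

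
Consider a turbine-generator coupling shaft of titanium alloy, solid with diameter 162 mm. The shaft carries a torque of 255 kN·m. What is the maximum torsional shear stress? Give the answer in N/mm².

305 N/mm²

J = πd⁴/32 = π(0.162)⁴/32 = 6.762×10^-5 m⁴.
τ_max = T·r/J = 255000 × 0.0810 / 6.762×10^-5 = 3.055×10^8 Pa.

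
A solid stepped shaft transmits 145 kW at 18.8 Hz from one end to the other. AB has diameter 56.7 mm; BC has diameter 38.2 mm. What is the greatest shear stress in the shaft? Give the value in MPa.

112 MPa

ω = 2π·18.8 = 118.1 rad/s, so T = P/ω = 145×10³ / 118.1 = 1228 N·m.
Under the same torque, τ_max = 16T/(πd³) is largest where d is smallest — segment BC (d = 38.2 mm).
τ_max = 16·1228/(π·(0.0382)³) = 1.122×10^8 Pa.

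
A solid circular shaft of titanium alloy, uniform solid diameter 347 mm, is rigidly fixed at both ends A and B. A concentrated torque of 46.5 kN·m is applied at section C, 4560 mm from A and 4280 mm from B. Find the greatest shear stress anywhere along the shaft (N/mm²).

2.92 N/mm²

With uniform GJ and both ends fixed, compatibility θ_AC = θ_CB gives T_A·a = T_B·b, together with T_A + T_B = T₀.
T_A = T₀·b/(a+b) = 46500·4280/8840 = 22510 N·m; T_B = 23990 N·m.
τ in each portion: τ_AC = 2.74×10^6 Pa, τ_CB = 2.92×10^6 Pa; maximum is in CB.
τ_max = T_CB·r/J = 23990·0.173/1.42×10^-3 = 2.924×10^6 Pa.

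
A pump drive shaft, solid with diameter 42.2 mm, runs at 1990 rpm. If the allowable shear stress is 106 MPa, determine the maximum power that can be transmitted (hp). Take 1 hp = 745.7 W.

J = πd⁴/32 = π(0.0422)⁴/32 = 3.114×10^-7 m⁴.
T_max = τ_allow·J/r = 1.06×10^8 × 3.114×10^-7 / 0.0211 = 1564 N·m.
ω = 2π·1990/60 = 208.4 rad/s, so P_max = T_max·ω = 3.260×10^5 W.

437 hp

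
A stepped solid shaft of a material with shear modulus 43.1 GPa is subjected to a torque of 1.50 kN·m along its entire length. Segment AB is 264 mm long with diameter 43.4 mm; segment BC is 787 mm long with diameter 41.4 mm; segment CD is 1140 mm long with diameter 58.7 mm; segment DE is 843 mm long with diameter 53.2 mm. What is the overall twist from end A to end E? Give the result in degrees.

11.0°

J_AB = π(0.0434)⁴/32 = 3.48×10^-7 m⁴; J_BC = π(0.0414)⁴/32 = 2.88×10^-7 m⁴; J_CD = π(0.0587)⁴/32 = 1.17×10^-6 m⁴; J_DE = π(0.0532)⁴/32 = 7.86×10^-7 m⁴.
θ = (T/G)·Σ L_i/J_i = (1500/43.1×10⁹)·(0.264/3.48×10^-7 + 0.787/2.88×10^-7 + 1.14/1.17×10^-6 + 0.843/7.86×10^-7) = 0.1927 rad.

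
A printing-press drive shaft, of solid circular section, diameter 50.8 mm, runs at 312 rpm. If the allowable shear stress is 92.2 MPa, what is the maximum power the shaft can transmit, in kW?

J = πd⁴/32 = π(0.0508)⁴/32 = 6.538×10^-7 m⁴.
T_max = τ_allow·J/r = 9.22×10^7 × 6.538×10^-7 / 0.0254 = 2373 N·m.
ω = 2π·312/60 = 32.67 rad/s, so P_max = T_max·ω = 7.754×10^4 W.

77.5 kW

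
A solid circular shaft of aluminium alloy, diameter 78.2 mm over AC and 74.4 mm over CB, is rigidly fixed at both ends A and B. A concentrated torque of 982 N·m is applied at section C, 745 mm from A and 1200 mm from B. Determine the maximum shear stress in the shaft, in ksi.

Compatibility: T_A·a/J_AC = T_B·b/J_CB with T_A + T_B = T₀.
J_AC = 3.67×10^-6 m⁴, J_CB = 3.01×10^-6 m⁴, so T_A = T₀·(J_AC/a)/((J_AC/a)+(J_CB/b)) = 650.9 N·m, T_B = 331.1 N·m.
τ in each portion: τ_AC = 6.93×10^6 Pa, τ_CB = 4.09×10^6 Pa; maximum is in AC.
τ_max = T_AC·r/J = 650.9·0.0391/3.67×10^-6 = 6.932×10^6 Pa.

1.01 ksi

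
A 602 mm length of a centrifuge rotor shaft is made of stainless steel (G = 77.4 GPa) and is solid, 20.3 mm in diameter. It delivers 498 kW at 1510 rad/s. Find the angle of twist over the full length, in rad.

0.154 rad

ω = 1510 rad/s, so T = P/ω = 498×10³ / 1510 = 329.8 N·m.
J = πd⁴/32 = π(0.0203)⁴/32 = 1.667×10^-8 m⁴.
θ = T·L/(G·J) = 329.8 × 0.602 / (77.4×10⁹ × 1.667×10^-8) = 0.1539 rad.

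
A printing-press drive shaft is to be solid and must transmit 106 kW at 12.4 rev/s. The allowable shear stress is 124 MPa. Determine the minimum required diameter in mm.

38.2 mm

ω = 2π·12.4 = 77.91 rad/s, so T = P/ω = 106×10³ / 77.91 = 1361 N·m.
For a solid shaft τ_max = 16T/(πd³), so d = (16T/(π τ_allow))^(1/3) = (16·1361/(π·1.24×10^8))^(1/3) = 0.03823 m.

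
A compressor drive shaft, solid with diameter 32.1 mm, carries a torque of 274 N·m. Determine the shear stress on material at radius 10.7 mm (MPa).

J = πd⁴/32 = π(0.0321)⁴/32 = 1.042×10^-7 m⁴.
Shear stress varies linearly with radius: τ = T·r/J = 274.0 × 0.0107 / 1.042×10^-7 = 2.813×10^7 Pa.

28.1 MPa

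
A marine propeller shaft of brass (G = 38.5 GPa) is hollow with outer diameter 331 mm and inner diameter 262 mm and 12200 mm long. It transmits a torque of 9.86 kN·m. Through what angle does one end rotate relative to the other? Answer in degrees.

J = π(d_o⁴ − d_i⁴)/32 = π(0.331⁴ − 0.262⁴)/32 = 7.159×10^-4 m⁴.
θ = T·L/(G·J) = 9860 × 12.2 / (38.5×10⁹ × 7.159×10^-4) = 4.365×10^-3 rad.

0.250°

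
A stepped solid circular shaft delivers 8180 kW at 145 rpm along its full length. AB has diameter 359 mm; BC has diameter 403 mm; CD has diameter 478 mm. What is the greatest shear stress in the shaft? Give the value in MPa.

ω = 2π·145/60 = 15.18 rad/s, so T = P/ω = 8180×10³ / 15.18 = 538700 N·m.
Under the same torque, τ_max = 16T/(πd³) is largest where d is smallest — segment AB (d = 359 mm).
τ_max = 16·538700/(π·(0.359)³) = 5.930×10^7 Pa.

59.3 MPa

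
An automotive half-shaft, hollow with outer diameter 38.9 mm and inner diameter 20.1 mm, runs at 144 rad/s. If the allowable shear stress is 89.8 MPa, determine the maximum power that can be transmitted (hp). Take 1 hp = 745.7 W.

J = π(d_o⁴ − d_i⁴)/32 = π(0.0389⁴ − 0.0201⁴)/32 = 2.088×10^-7 m⁴.
T_max = τ_allow·J/r = 8.98×10^7 × 2.088×10^-7 / 0.0194 = 963.9 N·m.
ω = 144 rad/s, so P_max = T_max·ω = 1.388×10^5 W.

186 hp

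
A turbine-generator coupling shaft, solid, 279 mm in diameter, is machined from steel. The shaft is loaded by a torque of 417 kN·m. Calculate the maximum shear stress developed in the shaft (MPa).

97.8 MPa

J = πd⁴/32 = π(0.279)⁴/32 = 5.949×10^-4 m⁴.
τ_max = T·r/J = 417000 × 0.140 / 5.949×10^-4 = 9.779×10^7 Pa.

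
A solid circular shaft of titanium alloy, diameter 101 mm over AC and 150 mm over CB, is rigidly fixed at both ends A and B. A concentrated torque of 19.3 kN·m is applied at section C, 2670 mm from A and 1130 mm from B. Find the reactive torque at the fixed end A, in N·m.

Compatibility: T_A·a/J_AC = T_B·b/J_CB with T_A + T_B = T₀.
J_AC = 1.02×10^-5 m⁴, J_CB = 4.97×10^-5 m⁴, so T_A = T₀·(J_AC/a)/((J_AC/a)+(J_CB/b)) = 1545 N·m, T_B = 17760 N·m.

1540 N·m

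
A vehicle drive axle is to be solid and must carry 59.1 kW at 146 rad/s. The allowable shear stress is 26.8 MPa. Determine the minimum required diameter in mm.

42.5 mm

ω = 146 rad/s, so T = P/ω = 59.1×10³ / 146.0 = 404.8 N·m.
For a solid shaft τ_max = 16T/(πd³), so d = (16T/(π τ_allow))^(1/3) = (16·404.8/(π·2.68×10^7))^(1/3) = 0.04253 m.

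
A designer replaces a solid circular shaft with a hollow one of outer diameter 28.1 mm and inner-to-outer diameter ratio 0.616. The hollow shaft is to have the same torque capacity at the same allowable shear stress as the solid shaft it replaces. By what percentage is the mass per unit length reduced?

Equal τ_max and T ⇒ the solid shaft needs d_s³ = d_o³(1−k⁴), so d_s = 28.1·(1−0.616⁴)^(1/3) = 26.68 mm.
Area ratio A_h/A_s = d_o²(1−k²)/d_s² = (1−k²)/(1−k⁴)^(2/3) = 0.6883.
Mass saving = 1 − 0.6883 = 31.2 %.

31.2 %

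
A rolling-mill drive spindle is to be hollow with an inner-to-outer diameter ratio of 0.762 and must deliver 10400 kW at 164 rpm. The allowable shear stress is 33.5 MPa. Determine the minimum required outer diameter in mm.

518 mm

ω = 2π·164/60 = 17.17 rad/s, so T = P/ω = 10400×10³ / 17.17 = 605600 N·m.
For a hollow shaft with d_i/d_o = 0.762: τ_max = 16T/(π d_o³ (1−k⁴)), so d_o = [16T/(π τ_allow (1−k⁴))]^(1/3) = [16·605600/(π·3.35×10^7·0.6629)]^(1/3) = 0.5179 m.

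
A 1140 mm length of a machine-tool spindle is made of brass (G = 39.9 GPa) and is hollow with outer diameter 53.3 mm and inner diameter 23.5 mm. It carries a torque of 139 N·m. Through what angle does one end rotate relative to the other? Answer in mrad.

J = π(d_o⁴ − d_i⁴)/32 = π(0.0533⁴ − 0.0235⁴)/32 = 7.624×10^-7 m⁴.
θ = T·L/(G·J) = 139.0 × 1.14 / (39.9×10⁹ × 7.624×10^-7) = 5.209×10^-3 rad.

5.21 mrad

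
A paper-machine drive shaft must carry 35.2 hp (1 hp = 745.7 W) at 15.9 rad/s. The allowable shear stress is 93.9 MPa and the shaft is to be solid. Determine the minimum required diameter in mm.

44.7 mm

ω = 15.9 rad/s, so T = P/ω = 35.2×745.7 / 15.90 = 1651 N·m.
For a solid shaft τ_max = 16T/(πd³), so d = (16T/(π τ_allow))^(1/3) = (16·1651/(π·9.39×10^7))^(1/3) = 0.04474 m.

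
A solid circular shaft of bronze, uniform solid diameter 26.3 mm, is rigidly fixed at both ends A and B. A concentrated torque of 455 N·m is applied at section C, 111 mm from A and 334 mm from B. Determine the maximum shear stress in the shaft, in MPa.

95.6 MPa

With uniform GJ and both ends fixed, compatibility θ_AC = θ_CB gives T_A·a = T_B·b, together with T_A + T_B = T₀.
T_A = T₀·b/(a+b) = 455.0·334/445.0 = 341.5 N·m; T_B = 113.5 N·m.
τ in each portion: τ_AC = 9.56×10^7 Pa, τ_CB = 3.18×10^7 Pa; maximum is in AC.
τ_max = T_AC·r/J = 341.5·0.0132/4.70×10^-8 = 9.561×10^7 Pa.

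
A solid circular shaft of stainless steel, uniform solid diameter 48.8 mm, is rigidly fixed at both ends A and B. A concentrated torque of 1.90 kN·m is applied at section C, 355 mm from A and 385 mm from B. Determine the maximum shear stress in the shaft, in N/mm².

43.3 N/mm²

With uniform GJ and both ends fixed, compatibility θ_AC = θ_CB gives T_A·a = T_B·b, together with T_A + T_B = T₀.
T_A = T₀·b/(a+b) = 1900·385/740.0 = 988.5 N·m; T_B = 911.5 N·m.
τ in each portion: τ_AC = 4.33×10^7 Pa, τ_CB = 3.99×10^7 Pa; maximum is in AC.
τ_max = T_AC·r/J = 988.5·0.0244/5.57×10^-7 = 4.332×10^7 Pa.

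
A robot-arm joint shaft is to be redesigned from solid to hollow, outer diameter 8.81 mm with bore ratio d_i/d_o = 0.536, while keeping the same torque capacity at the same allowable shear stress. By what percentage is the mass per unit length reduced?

Equal τ_max and T ⇒ the solid shaft needs d_s³ = d_o³(1−k⁴), so d_s = 8.81·(1−0.536⁴)^(1/3) = 8.561 mm.
Area ratio A_h/A_s = d_o²(1−k²)/d_s² = (1−k²)/(1−k⁴)^(2/3) = 0.7548.
Mass saving = 1 − 0.7548 = 24.5 %.

24.5 %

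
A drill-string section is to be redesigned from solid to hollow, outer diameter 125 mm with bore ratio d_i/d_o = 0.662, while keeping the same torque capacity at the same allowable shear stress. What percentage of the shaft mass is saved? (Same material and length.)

35.2 %

Equal τ_max and T ⇒ the solid shaft needs d_s³ = d_o³(1−k⁴), so d_s = 125·(1−0.662⁴)^(1/3) = 116.4 mm.
Area ratio A_h/A_s = d_o²(1−k²)/d_s² = (1−k²)/(1−k⁴)^(2/3) = 0.6476.
Mass saving = 1 − 0.6476 = 35.2 %.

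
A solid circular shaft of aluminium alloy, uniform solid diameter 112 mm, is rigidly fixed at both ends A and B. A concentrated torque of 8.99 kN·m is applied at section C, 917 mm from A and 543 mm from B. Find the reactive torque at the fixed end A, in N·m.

With uniform GJ and both ends fixed, compatibility θ_AC = θ_CB gives T_A·a = T_B·b, together with T_A + T_B = T₀.
T_A = T₀·b/(a+b) = 8990·543/1460 = 3344 N·m; T_B = 5646 N·m.

3340 N·m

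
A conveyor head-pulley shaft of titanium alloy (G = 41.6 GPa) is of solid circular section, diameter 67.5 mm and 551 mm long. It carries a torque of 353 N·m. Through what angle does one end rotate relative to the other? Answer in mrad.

2.29 mrad

J = πd⁴/32 = π(0.0675)⁴/32 = 2.038×10^-6 m⁴.
θ = T·L/(G·J) = 353.0 × 0.551 / (41.6×10⁹ × 2.038×10^-6) = 2.294×10^-3 rad.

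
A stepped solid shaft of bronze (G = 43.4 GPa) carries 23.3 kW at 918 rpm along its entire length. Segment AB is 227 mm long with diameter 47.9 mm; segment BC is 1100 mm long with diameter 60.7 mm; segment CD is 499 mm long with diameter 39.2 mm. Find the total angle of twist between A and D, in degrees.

1.09°

ω = 2π·918/60 = 96.13 rad/s, so T = P/ω = 23.3×10³ / 96.13 = 242.4 N·m.
J_AB = π(0.0479)⁴/32 = 5.17×10^-7 m⁴; J_BC = π(0.0607)⁴/32 = 1.33×10^-6 m⁴; J_CD = π(0.0392)⁴/32 = 2.32×10^-7 m⁴.
θ = (T/G)·Σ L_i/J_i = (242.4/43.4×10⁹)·(0.227/5.17×10^-7 + 1.10/1.33×10^-6 + 0.499/2.32×10^-7) = 0.01908 rad.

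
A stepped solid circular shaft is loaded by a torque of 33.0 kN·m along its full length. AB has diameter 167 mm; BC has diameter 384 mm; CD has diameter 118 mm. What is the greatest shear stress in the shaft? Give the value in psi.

Under the same torque, τ_max = 16T/(πd³) is largest where d is smallest — segment CD (d = 118 mm).
τ_max = 16·33000/(π·(0.118)³) = 1.023×10^8 Pa.

14800 psi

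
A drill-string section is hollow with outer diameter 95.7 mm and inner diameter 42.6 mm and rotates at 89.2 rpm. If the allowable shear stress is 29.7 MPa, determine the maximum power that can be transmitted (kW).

45.9 kW

J = π(d_o⁴ − d_i⁴)/32 = π(0.0957⁴ − 0.0426⁴)/32 = 7.911×10^-6 m⁴.
T_max = τ_allow·J/r = 2.97×10^7 × 7.911×10^-6 / 0.0479 = 4911 N·m.
ω = 2π·89.2/60 = 9.341 rad/s, so P_max = T_max·ω = 4.587×10^4 W.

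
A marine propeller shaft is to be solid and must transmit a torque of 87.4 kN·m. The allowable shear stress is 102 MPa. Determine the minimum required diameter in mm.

For a solid shaft τ_max = 16T/(πd³), so d = (16T/(π τ_allow))^(1/3) = (16·87400/(π·1.02×10^8))^(1/3) = 0.1634 m.

163 mm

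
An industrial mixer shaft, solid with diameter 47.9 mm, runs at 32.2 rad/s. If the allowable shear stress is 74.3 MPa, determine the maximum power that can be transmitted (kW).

51.6 kW

J = πd⁴/32 = π(0.0479)⁴/32 = 5.168×10^-7 m⁴.
T_max = τ_allow·J/r = 7.43×10^7 × 5.168×10^-7 / 0.0239 = 1603 N·m.
ω = 32.2 rad/s, so P_max = T_max·ω = 5.163×10^4 W.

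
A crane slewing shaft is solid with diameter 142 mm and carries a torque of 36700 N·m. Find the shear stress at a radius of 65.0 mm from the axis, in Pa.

J = πd⁴/32 = π(0.142)⁴/32 = 3.992×10^-5 m⁴.
Shear stress varies linearly with radius: τ = T·r/J = 36700 × 0.0650 / 3.992×10^-5 = 5.976×10^7 Pa.

5.98e7 Pa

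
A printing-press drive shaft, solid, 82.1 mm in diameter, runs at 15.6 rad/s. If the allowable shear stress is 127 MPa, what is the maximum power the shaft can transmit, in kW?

J = πd⁴/32 = π(0.0821)⁴/32 = 4.460×10^-6 m⁴.
T_max = τ_allow·J/r = 1.27×10^8 × 4.460×10^-6 / 0.0410 = 13800 N·m.
ω = 15.6 rad/s, so P_max = T_max·ω = 2.153×10^5 W.

215 kW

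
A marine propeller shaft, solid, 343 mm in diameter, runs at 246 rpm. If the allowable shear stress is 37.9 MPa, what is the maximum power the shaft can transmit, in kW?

J = πd⁴/32 = π(0.343)⁴/32 = 1.359×10^-3 m⁴.
T_max = τ_allow·J/r = 3.79×10^7 × 1.359×10^-3 / 0.172 = 300300 N·m.
ω = 2π·246/60 = 25.76 rad/s, so P_max = T_max·ω = 7.736×10^6 W.

7740 kW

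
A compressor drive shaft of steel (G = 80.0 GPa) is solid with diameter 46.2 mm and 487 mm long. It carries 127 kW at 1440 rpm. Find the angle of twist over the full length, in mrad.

ω = 2π·1440/60 = 150.8 rad/s, so T = P/ω = 127×10³ / 150.8 = 842.2 N·m.
J = πd⁴/32 = π(0.0462)⁴/32 = 4.473×10^-7 m⁴.
θ = T·L/(G·J) = 842.2 × 0.487 / (80.0×10⁹ × 4.473×10^-7) = 0.01146 rad.

11.5 mrad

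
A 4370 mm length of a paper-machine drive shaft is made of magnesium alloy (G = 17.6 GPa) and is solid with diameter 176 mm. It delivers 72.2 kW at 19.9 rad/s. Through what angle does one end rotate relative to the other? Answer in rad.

ω = 19.9 rad/s, so T = P/ω = 72.2×10³ / 19.90 = 3628 N·m.
J = πd⁴/32 = π(0.176)⁴/32 = 9.420×10^-5 m⁴.
θ = T·L/(G·J) = 3628 × 4.37 / (17.6×10⁹ × 9.420×10^-5) = 9.563×10^-3 rad.

0.00956 rad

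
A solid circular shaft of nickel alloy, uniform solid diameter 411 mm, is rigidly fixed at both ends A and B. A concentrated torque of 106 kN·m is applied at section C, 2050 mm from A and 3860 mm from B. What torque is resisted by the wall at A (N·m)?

With uniform GJ and both ends fixed, compatibility θ_AC = θ_CB gives T_A·a = T_B·b, together with T_A + T_B = T₀.
T_A = T₀·b/(a+b) = 106000·3860/5910 = 69230 N·m; T_B = 36770 N·m.

69200 N·m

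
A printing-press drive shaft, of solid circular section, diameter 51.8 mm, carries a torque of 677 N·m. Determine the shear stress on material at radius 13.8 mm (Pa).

J = πd⁴/32 = π(0.0518)⁴/32 = 7.068×10^-7 m⁴.
Shear stress varies linearly with radius: τ = T·r/J = 677.0 × 0.0138 / 7.068×10^-7 = 1.322×10^7 Pa.

1.32e7 Pa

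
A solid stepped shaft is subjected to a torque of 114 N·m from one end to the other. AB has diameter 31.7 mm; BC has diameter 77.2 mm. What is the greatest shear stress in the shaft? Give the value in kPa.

Under the same torque, τ_max = 16T/(πd³) is largest where d is smallest — segment AB (d = 31.7 mm).
τ_max = 16·114.0/(π·(0.0317)³) = 1.823×10^7 Pa.

18200 kPa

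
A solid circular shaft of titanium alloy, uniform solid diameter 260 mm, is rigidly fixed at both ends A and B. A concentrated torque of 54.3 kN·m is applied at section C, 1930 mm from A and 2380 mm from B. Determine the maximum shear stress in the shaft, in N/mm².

8.69 N/mm²

With uniform GJ and both ends fixed, compatibility θ_AC = θ_CB gives T_A·a = T_B·b, together with T_A + T_B = T₀.
T_A = T₀·b/(a+b) = 54300·2380/4310 = 29980 N·m; T_B = 24320 N·m.
τ in each portion: τ_AC = 8.69×10^6 Pa, τ_CB = 7.05×10^6 Pa; maximum is in AC.
τ_max = T_AC·r/J = 29980·0.130/4.49×10^-4 = 8.689×10^6 Pa.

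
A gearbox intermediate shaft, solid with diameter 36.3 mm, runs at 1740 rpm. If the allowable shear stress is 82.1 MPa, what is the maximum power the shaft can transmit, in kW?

140 kW

J = πd⁴/32 = π(0.0363)⁴/32 = 1.705×10^-7 m⁴.
T_max = τ_allow·J/r = 8.21×10^7 × 1.705×10^-7 / 0.0181 = 771.1 N·m.
ω = 2π·1740/60 = 182.2 rad/s, so P_max = T_max·ω = 1.405×10^5 W.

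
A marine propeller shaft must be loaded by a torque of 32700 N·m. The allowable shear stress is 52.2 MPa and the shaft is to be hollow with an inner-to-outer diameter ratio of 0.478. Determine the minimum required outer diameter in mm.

150 mm

For a hollow shaft with d_i/d_o = 0.478: τ_max = 16T/(π d_o³ (1−k⁴)), so d_o = [16T/(π τ_allow (1−k⁴))]^(1/3) = [16·32700/(π·5.22×10^7·0.9478)]^(1/3) = 0.1499 m.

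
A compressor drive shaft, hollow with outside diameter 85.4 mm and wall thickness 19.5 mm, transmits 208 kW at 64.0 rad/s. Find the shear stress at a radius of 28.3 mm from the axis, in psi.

ω = 64.0 rad/s, so T = P/ω = 208×10³ / 64.00 = 3250 N·m.
J = π(d_o⁴ − d_i⁴)/32 = π(0.0854⁴ − 0.0464⁴)/32 = 4.767×10^-6 m⁴.
Shear stress varies linearly with radius: τ = T·r/J = 3250 × 0.0283 / 4.767×10^-6 = 1.929×10^7 Pa.

2800 psi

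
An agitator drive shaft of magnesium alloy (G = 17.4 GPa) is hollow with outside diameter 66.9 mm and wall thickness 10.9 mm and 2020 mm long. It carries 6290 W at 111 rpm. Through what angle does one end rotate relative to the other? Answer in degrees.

2.31°

ω = 2π·111/60 = 11.62 rad/s, so T = P/ω = 6290 / 11.62 = 541.1 N·m.
J = π(d_o⁴ − d_i⁴)/32 = π(0.0669⁴ − 0.0451⁴)/32 = 1.560×10^-6 m⁴.
θ = T·L/(G·J) = 541.1 × 2.02 / (17.4×10⁹ × 1.560×10^-6) = 0.04026 rad.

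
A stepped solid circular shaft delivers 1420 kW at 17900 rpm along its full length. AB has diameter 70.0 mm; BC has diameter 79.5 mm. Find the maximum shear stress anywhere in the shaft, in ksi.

ω = 2π·17900/60 = 1874 rad/s, so T = P/ω = 1420×10³ / 1874 = 757.5 N·m.
Under the same torque, τ_max = 16T/(πd³) is largest where d is smallest — segment AB (d = 70.0 mm).
τ_max = 16·757.5/(π·(0.0700)³) = 1.125×10^7 Pa.

1.63 ksi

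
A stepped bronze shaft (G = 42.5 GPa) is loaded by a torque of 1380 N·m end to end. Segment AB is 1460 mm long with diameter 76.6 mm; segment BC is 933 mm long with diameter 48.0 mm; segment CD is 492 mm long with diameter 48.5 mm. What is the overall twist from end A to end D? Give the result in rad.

0.102 rad

J_AB = π(0.0766)⁴/32 = 3.38×10^-6 m⁴; J_BC = π(0.0480)⁴/32 = 5.21×10^-7 m⁴; J_CD = π(0.0485)⁴/32 = 5.43×10^-7 m⁴.
θ = (T/G)·Σ L_i/J_i = (1380/42.5×10⁹)·(1.46/3.38×10^-6 + 0.933/5.21×10^-7 + 0.492/5.43×10^-7) = 0.1016 rad.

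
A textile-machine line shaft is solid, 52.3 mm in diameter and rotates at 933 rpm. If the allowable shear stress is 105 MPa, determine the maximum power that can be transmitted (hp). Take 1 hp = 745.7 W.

386 hp

J = πd⁴/32 = π(0.0523)⁴/32 = 7.345×10^-7 m⁴.
T_max = τ_allow·J/r = 1.05×10^8 × 7.345×10^-7 / 0.0261 = 2949 N·m.
ω = 2π·933/60 = 97.70 rad/s, so P_max = T_max·ω = 2.882×10^5 W.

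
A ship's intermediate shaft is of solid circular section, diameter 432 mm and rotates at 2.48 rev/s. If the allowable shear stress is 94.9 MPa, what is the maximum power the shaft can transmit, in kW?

J = πd⁴/32 = π(0.432)⁴/32 = 3.419×10^-3 m⁴.
T_max = τ_allow·J/r = 9.49×10^7 × 3.419×10^-3 / 0.216 = 1.502e6 N·m.
ω = 2π·2.48 = 15.58 rad/s, so P_max = T_max·ω = 2.341×10^7 W.

23400 kW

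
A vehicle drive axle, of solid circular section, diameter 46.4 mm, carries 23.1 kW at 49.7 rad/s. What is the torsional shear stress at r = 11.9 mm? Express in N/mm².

12.2 N/mm²

ω = 49.7 rad/s, so T = P/ω = 23.1×10³ / 49.70 = 464.8 N·m.
J = πd⁴/32 = π(0.0464)⁴/32 = 4.551×10^-7 m⁴.
Shear stress varies linearly with radius: τ = T·r/J = 464.8 × 0.0119 / 4.551×10^-7 = 1.215×10^7 Pa.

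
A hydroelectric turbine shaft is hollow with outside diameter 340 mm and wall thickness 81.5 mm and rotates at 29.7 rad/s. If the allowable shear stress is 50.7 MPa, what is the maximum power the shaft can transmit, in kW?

J = π(d_o⁴ − d_i⁴)/32 = π(0.340⁴ − 0.177⁴)/32 = 1.216×10^-3 m⁴.
T_max = τ_allow·J/r = 5.07×10^7 × 1.216×10^-3 / 0.170 = 362500 N·m.
ω = 29.7 rad/s, so P_max = T_max·ω = 1.077×10^7 W.

10800 kW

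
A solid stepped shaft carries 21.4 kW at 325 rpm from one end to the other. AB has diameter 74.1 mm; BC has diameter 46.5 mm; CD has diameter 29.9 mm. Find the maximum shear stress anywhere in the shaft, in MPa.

120 MPa

ω = 2π·325/60 = 34.03 rad/s, so T = P/ω = 21.4×10³ / 34.03 = 628.8 N·m.
Under the same torque, τ_max = 16T/(πd³) is largest where d is smallest — segment CD (d = 29.9 mm).
τ_max = 16·628.8/(π·(0.0299)³) = 1.198×10^8 Pa.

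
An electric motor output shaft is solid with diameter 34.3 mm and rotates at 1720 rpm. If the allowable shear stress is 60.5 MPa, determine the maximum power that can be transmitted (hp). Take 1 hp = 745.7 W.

J = πd⁴/32 = π(0.0343)⁴/32 = 1.359×10^-7 m⁴.
T_max = τ_allow·J/r = 6.05×10^7 × 1.359×10^-7 / 0.0171 = 479.4 N·m.
ω = 2π·1720/60 = 180.1 rad/s, so P_max = T_max·ω = 8.634×10^4 W.

116 hp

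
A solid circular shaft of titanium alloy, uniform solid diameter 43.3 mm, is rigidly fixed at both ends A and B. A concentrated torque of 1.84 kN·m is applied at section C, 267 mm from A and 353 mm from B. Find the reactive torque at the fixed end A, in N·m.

With uniform GJ and both ends fixed, compatibility θ_AC = θ_CB gives T_A·a = T_B·b, together with T_A + T_B = T₀.
T_A = T₀·b/(a+b) = 1840·353/620.0 = 1048 N·m; T_B = 792.4 N·m.

1050 N·m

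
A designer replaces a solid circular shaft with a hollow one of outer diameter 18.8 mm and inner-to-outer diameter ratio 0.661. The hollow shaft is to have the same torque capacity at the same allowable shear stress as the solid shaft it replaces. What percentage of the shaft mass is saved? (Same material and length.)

Equal τ_max and T ⇒ the solid shaft needs d_s³ = d_o³(1−k⁴), so d_s = 18.8·(1−0.661⁴)^(1/3) = 17.52 mm.
Area ratio A_h/A_s = d_o²(1−k²)/d_s² = (1−k²)/(1−k⁴)^(2/3) = 0.6485.
Mass saving = 1 − 0.6485 = 35.2 %.

35.2 %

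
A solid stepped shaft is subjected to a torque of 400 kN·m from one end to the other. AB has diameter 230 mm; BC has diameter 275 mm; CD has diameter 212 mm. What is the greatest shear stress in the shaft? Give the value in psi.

Under the same torque, τ_max = 16T/(πd³) is largest where d is smallest — segment CD (d = 212 mm).
τ_max = 16·400000/(π·(0.212)³) = 2.138×10^8 Pa.

31000 psi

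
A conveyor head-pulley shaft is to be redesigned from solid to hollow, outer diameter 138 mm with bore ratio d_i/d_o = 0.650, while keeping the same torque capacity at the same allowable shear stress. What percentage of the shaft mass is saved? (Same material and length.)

Equal τ_max and T ⇒ the solid shaft needs d_s³ = d_o³(1−k⁴), so d_s = 138·(1−0.650⁴)^(1/3) = 129.2 mm.
Area ratio A_h/A_s = d_o²(1−k²)/d_s² = (1−k²)/(1−k⁴)^(2/3) = 0.6584.
Mass saving = 1 − 0.6584 = 34.2 %.

34.2 %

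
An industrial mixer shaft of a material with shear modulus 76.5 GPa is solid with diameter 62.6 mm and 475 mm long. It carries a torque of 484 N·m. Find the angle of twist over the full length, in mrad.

J = πd⁴/32 = π(0.0626)⁴/32 = 1.508×10^-6 m⁴.
θ = T·L/(G·J) = 484.0 × 0.475 / (76.5×10⁹ × 1.508×10^-6) = 1.993×10^-3 rad.

1.99 mrad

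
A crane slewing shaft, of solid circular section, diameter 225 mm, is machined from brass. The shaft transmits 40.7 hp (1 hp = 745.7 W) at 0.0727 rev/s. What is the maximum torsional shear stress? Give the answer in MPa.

29.7 MPa

ω = 2π·0.0727 = 0.4568 rad/s, so T = P/ω = 40.7×745.7 / 0.4568 = 66440 N·m.
J = πd⁴/32 = π(0.225)⁴/32 = 2.516×10^-4 m⁴.
τ_max = T·r/J = 66440 × 0.113 / 2.516×10^-4 = 2.971×10^7 Pa.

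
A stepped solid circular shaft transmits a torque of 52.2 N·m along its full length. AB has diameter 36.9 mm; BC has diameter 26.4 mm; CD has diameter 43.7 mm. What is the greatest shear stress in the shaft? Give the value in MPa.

14.4 MPa

Under the same torque, τ_max = 16T/(πd³) is largest where d is smallest — segment BC (d = 26.4 mm).
τ_max = 16·52.20/(π·(0.0264)³) = 1.445×10^7 Pa.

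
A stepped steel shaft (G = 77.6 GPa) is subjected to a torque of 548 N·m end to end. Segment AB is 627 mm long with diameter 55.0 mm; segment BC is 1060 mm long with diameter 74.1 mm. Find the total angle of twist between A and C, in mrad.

J_AB = π(0.0550)⁴/32 = 8.98×10^-7 m⁴; J_BC = π(0.0741)⁴/32 = 2.96×10^-6 m⁴.
θ = (T/G)·Σ L_i/J_i = (548.0/77.6×10⁹)·(0.627/8.98×10^-7 + 1.06/2.96×10^-6) = 7.458×10^-3 rad.

7.46 mrad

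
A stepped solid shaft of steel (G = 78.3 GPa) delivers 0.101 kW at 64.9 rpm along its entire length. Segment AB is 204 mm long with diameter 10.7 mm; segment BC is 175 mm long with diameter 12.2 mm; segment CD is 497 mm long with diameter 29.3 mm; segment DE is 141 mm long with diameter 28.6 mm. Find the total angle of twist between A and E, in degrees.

2.70°

ω = 2π·64.9/60 = 6.796 rad/s, so T = P/ω = 0.101×10³ / 6.796 = 14.86 N·m.
J_AB = π(0.0107)⁴/32 = 1.29×10^-9 m⁴; J_BC = π(0.0122)⁴/32 = 2.17×10^-9 m⁴; J_CD = π(0.0293)⁴/32 = 7.24×10^-8 m⁴; J_DE = π(0.0286)⁴/32 = 6.57×10^-8 m⁴.
θ = (T/G)·Σ L_i/J_i = (14.86/78.3×10⁹)·(0.204/1.29×10^-9 + 0.175/2.17×10^-9 + 0.497/7.24×10^-8 + 0.141/6.57×10^-8) = 0.04707 rad.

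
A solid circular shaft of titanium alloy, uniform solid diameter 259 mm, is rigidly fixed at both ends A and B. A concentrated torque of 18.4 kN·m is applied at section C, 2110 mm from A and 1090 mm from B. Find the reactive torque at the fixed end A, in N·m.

6270 N·m

With uniform GJ and both ends fixed, compatibility θ_AC = θ_CB gives T_A·a = T_B·b, together with T_A + T_B = T₀.
T_A = T₀·b/(a+b) = 18400·1090/3200 = 6268 N·m; T_B = 12130 N·m.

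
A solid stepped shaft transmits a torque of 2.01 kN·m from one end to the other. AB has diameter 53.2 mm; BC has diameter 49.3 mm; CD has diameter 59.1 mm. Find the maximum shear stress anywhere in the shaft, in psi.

Under the same torque, τ_max = 16T/(πd³) is largest where d is smallest — segment BC (d = 49.3 mm).
τ_max = 16·2010/(π·(0.0493)³) = 8.543×10^7 Pa.

12400 psi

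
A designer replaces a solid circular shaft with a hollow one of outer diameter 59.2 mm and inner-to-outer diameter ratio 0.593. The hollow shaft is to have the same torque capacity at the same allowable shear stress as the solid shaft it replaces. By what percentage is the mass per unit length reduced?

29.2 %

Equal τ_max and T ⇒ the solid shaft needs d_s³ = d_o³(1−k⁴), so d_s = 59.2·(1−0.593⁴)^(1/3) = 56.65 mm.
Area ratio A_h/A_s = d_o²(1−k²)/d_s² = (1−k²)/(1−k⁴)^(2/3) = 0.7080.
Mass saving = 1 − 0.7080 = 29.2 %.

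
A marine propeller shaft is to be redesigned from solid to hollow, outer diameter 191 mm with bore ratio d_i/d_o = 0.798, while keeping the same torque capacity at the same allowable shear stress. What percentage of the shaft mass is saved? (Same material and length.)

Equal τ_max and T ⇒ the solid shaft needs d_s³ = d_o³(1−k⁴), so d_s = 191·(1−0.798⁴)^(1/3) = 160.6 mm.
Area ratio A_h/A_s = d_o²(1−k²)/d_s² = (1−k²)/(1−k⁴)^(2/3) = 0.5137.
Mass saving = 1 − 0.5137 = 48.6 %.

48.6 %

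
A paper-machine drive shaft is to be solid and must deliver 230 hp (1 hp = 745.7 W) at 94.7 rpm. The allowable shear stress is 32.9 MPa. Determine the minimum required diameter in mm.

139 mm

ω = 2π·94.7/60 = 9.917 rad/s, so T = P/ω = 230×745.7 / 9.917 = 17290 N·m.
For a solid shaft τ_max = 16T/(πd³), so d = (16T/(π τ_allow))^(1/3) = (16·17290/(π·3.29×10^7))^(1/3) = 0.1389 m.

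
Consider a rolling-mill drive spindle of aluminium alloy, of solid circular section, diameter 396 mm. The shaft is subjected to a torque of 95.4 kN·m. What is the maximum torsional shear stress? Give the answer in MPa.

J = πd⁴/32 = π(0.396)⁴/32 = 2.414×10^-3 m⁴.
τ_max = T·r/J = 95400 × 0.198 / 2.414×10^-3 = 7.824×10^6 Pa.

7.82 MPa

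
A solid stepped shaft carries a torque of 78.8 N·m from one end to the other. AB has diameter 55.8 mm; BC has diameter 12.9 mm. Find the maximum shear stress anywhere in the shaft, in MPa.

Under the same torque, τ_max = 16T/(πd³) is largest where d is smallest — segment BC (d = 12.9 mm).
τ_max = 16·78.80/(π·(0.0129)³) = 1.870×10^8 Pa.

187 MPa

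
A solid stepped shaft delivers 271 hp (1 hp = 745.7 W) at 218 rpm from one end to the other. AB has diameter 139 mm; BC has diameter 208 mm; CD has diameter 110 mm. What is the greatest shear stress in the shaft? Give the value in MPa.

ω = 2π·218/60 = 22.83 rad/s, so T = P/ω = 271×745.7 / 22.83 = 8852 N·m.
Under the same torque, τ_max = 16T/(πd³) is largest where d is smallest — segment CD (d = 110 mm).
τ_max = 16·8852/(π·(0.110)³) = 3.387×10^7 Pa.

33.9 MPa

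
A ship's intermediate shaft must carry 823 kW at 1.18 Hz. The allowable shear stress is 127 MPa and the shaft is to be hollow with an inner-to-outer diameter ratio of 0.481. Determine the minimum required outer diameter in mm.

168 mm

ω = 2π·1.18 = 7.414 rad/s, so T = P/ω = 823×10³ / 7.414 = 111000 N·m.
For a hollow shaft with d_i/d_o = 0.481: τ_max = 16T/(π d_o³ (1−k⁴)), so d_o = [16T/(π τ_allow (1−k⁴))]^(1/3) = [16·111000/(π·1.27×10^8·0.9465)]^(1/3) = 0.1675 m.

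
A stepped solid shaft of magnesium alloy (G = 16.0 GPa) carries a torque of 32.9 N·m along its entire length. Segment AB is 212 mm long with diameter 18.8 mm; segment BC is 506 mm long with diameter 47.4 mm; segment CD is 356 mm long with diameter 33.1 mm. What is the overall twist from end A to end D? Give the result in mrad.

J_AB = π(0.0188)⁴/32 = 1.23×10^-8 m⁴; J_BC = π(0.0474)⁴/32 = 4.96×10^-7 m⁴; J_CD = π(0.0331)⁴/32 = 1.18×10^-7 m⁴.
θ = (T/G)·Σ L_i/J_i = (32.90/16.0×10⁹)·(0.212/1.23×10^-8 + 0.506/4.96×10^-7 + 0.356/1.18×10^-7) = 0.04386 rad.

43.9 mrad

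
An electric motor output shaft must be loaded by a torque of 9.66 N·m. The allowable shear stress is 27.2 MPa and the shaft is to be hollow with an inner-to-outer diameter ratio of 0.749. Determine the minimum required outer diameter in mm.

For a hollow shaft with d_i/d_o = 0.749: τ_max = 16T/(π d_o³ (1−k⁴)), so d_o = [16T/(π τ_allow (1−k⁴))]^(1/3) = [16·9.660/(π·2.72×10^7·0.6853)]^(1/3) = 0.01382 m.

13.8 mm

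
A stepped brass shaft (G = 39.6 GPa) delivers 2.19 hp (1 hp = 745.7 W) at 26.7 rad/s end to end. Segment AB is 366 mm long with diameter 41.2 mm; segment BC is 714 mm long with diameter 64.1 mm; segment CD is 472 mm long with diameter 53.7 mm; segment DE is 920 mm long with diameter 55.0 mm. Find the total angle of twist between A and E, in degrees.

0.294°

ω = 26.7 rad/s, so T = P/ω = 2.19×745.7 / 26.70 = 61.16 N·m.
J_AB = π(0.0412)⁴/32 = 2.83×10^-7 m⁴; J_BC = π(0.0641)⁴/32 = 1.66×10^-6 m⁴; J_CD = π(0.0537)⁴/32 = 8.16×10^-7 m⁴; J_DE = π(0.0550)⁴/32 = 8.98×10^-7 m⁴.
θ = (T/G)·Σ L_i/J_i = (61.16/39.6×10⁹)·(0.366/2.83×10^-7 + 0.714/1.66×10^-6 + 0.472/8.16×10^-7 + 0.920/8.98×10^-7) = 5.139×10^-3 rad.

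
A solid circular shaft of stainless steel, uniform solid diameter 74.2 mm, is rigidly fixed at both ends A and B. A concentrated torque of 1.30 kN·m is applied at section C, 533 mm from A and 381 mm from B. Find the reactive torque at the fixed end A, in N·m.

With uniform GJ and both ends fixed, compatibility θ_AC = θ_CB gives T_A·a = T_B·b, together with T_A + T_B = T₀.
T_A = T₀·b/(a+b) = 1300·381/914.0 = 541.9 N·m; T_B = 758.1 N·m.

542 N·m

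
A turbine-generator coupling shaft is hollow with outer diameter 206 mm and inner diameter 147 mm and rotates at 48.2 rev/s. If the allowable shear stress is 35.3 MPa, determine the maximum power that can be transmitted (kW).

13600 kW

J = π(d_o⁴ − d_i⁴)/32 = π(0.206⁴ − 0.147⁴)/32 = 1.310×10^-4 m⁴.
T_max = τ_allow·J/r = 3.53×10^7 × 1.310×10^-4 / 0.103 = 44880 N·m.
ω = 2π·48.2 = 302.8 rad/s, so P_max = T_max·ω = 1.359×10^7 W.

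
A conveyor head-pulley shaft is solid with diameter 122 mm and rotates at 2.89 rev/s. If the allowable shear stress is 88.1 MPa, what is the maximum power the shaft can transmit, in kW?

570 kW

J = πd⁴/32 = π(0.122)⁴/32 = 2.175×10^-5 m⁴.
T_max = τ_allow·J/r = 8.81×10^7 × 2.175×10^-5 / 0.0610 = 31410 N·m.
ω = 2π·2.89 = 18.16 rad/s, so P_max = T_max·ω = 5.704×10^5 W.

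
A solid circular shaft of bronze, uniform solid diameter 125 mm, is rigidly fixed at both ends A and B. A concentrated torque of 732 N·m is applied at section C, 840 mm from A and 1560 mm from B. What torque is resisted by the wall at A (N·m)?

With uniform GJ and both ends fixed, compatibility θ_AC = θ_CB gives T_A·a = T_B·b, together with T_A + T_B = T₀.
T_A = T₀·b/(a+b) = 732.0·1560/2400 = 475.8 N·m; T_B = 256.2 N·m.

476 N·m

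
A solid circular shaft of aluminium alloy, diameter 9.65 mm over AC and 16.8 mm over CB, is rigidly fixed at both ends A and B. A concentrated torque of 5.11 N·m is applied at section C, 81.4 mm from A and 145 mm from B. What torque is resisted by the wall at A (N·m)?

Compatibility: T_A·a/J_AC = T_B·b/J_CB with T_A + T_B = T₀.
J_AC = 8.51×10^-10 m⁴, J_CB = 7.82×10^-9 m⁴, so T_A = T₀·(J_AC/a)/((J_AC/a)+(J_CB/b)) = 0.8300 N·m, T_B = 4.280 N·m.

0.830 N·m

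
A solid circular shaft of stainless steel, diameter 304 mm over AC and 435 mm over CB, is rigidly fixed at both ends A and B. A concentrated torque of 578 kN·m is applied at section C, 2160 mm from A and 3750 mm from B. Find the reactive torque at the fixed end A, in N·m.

169000 N·m

Compatibility: T_A·a/J_AC = T_B·b/J_CB with T_A + T_B = T₀.
J_AC = 8.38×10^-4 m⁴, J_CB = 3.52×10^-3 m⁴, so T_A = T₀·(J_AC/a)/((J_AC/a)+(J_CB/b)) = 169300 N·m, T_B = 408700 N·m.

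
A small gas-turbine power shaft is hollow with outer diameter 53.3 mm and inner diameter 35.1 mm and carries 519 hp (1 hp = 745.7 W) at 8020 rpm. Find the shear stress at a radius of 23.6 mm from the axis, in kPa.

16900 kPa

ω = 2π·8020/60 = 839.9 rad/s, so T = P/ω = 519×745.7 / 839.9 = 460.8 N·m.
J = π(d_o⁴ − d_i⁴)/32 = π(0.0533⁴ − 0.0351⁴)/32 = 6.433×10^-7 m⁴.
Shear stress varies linearly with radius: τ = T·r/J = 460.8 × 0.0236 / 6.433×10^-7 = 1.690×10^7 Pa.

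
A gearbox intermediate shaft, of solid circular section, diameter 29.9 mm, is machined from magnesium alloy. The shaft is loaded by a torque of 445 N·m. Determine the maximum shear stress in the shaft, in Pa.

8.48e7 Pa

J = πd⁴/32 = π(0.0299)⁴/32 = 7.847×10^-8 m⁴.
τ_max = T·r/J = 445.0 × 0.0149 / 7.847×10^-8 = 8.478×10^7 Pa.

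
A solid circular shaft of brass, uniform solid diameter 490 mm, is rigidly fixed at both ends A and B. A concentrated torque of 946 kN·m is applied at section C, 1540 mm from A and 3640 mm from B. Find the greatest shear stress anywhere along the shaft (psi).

4170 psi

With uniform GJ and both ends fixed, compatibility θ_AC = θ_CB gives T_A·a = T_B·b, together with T_A + T_B = T₀.
T_A = T₀·b/(a+b) = 946000·3640/5180 = 664800 N·m; T_B = 281200 N·m.
τ in each portion: τ_AC = 2.88×10^7 Pa, τ_CB = 1.22×10^7 Pa; maximum is in AC.
τ_max = T_AC·r/J = 664800·0.245/5.66×10^-3 = 2.878×10^7 Pa.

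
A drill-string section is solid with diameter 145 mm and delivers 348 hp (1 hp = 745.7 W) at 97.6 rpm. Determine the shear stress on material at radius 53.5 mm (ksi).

4.54 ksi

ω = 2π·97.6/60 = 10.22 rad/s, so T = P/ω = 348×745.7 / 10.22 = 25390 N·m.
J = πd⁴/32 = π(0.145)⁴/32 = 4.340×10^-5 m⁴.
Shear stress varies linearly with radius: τ = T·r/J = 25390 × 0.0535 / 4.340×10^-5 = 3.130×10^7 Pa.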